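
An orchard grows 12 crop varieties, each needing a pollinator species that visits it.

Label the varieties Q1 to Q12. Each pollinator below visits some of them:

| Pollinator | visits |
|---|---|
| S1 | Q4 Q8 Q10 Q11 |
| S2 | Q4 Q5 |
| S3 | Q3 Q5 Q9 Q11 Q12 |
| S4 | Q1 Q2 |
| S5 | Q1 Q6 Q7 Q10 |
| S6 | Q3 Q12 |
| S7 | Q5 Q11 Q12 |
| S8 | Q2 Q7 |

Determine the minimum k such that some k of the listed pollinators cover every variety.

Take {S1, S3, S5, S8}. Their union is {Q1, Q2, Q3, Q4, Q5, Q6, Q7, Q8, Q9, Q10, Q11, Q12}, which is all 12 varieties.
No 3 of the 8 pollinators cover everything (all 56 combinations miss at least one variety), so 4 is optimal.

4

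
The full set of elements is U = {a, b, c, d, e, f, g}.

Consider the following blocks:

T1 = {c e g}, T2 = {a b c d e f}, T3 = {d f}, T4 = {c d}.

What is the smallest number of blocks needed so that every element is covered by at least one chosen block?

2

T1 and T2 cover everything between them: the union {a, b, c, d, e, f, g} is all of U.
No single block has all 7 elements (the largest, T2, has 6), so 2 is optimal.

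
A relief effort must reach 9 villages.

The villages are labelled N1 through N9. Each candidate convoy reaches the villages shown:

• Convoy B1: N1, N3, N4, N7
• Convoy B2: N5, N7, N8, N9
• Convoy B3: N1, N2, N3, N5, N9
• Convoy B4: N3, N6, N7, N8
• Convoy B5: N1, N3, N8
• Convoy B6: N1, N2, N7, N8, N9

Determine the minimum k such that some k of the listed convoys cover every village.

B1 and B3 and B4 together: B1 ∪ B3 ∪ B4 = {N1, N2, N3, N4, N5, N6, N7, N8, N9} — every village is covered.
Only B1 contains N4, so B1 is forced; the remaining 5 villages need at least 2 more convoys (each remaining convoy adds at most 3) — so at least 3 convoys are needed, and 3 is optimal.

3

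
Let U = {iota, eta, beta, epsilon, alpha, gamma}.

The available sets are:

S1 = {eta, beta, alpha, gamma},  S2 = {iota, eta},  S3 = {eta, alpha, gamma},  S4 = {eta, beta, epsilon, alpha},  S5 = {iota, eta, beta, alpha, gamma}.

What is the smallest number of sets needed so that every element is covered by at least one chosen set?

2

S4 and S5 together: S4 ∪ S5 = {iota, eta, beta, epsilon, alpha, gamma} — every element is covered.
No single set has all 6 elements (the largest, S5, has 5), so 2 is optimal.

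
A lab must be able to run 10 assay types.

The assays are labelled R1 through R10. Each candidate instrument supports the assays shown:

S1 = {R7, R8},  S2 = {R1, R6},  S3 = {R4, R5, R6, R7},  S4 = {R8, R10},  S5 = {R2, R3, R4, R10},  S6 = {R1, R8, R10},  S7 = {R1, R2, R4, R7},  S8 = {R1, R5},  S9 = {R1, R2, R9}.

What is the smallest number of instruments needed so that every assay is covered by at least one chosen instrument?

Take {S3, S4, S5, S9}. Their union is {R1, R2, R3, R4, R5, R6, R7, R8, R9, R10}, which is all 10 assays.
No 3 of the 9 instruments cover everything (all 84 combinations miss at least one assay), so 4 is optimal.

4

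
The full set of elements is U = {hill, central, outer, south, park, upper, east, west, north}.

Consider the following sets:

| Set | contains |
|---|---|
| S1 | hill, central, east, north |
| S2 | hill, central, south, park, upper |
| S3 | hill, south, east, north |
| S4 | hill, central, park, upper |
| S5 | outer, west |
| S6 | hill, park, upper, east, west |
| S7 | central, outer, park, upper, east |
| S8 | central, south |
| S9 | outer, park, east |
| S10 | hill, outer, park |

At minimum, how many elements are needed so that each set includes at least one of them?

Take H = {central, outer, east}. Each listed set contains at least one of these, so H is a hitting set of size 3.
No choice of 2 elements meets every set, so 3 is the minimum.

3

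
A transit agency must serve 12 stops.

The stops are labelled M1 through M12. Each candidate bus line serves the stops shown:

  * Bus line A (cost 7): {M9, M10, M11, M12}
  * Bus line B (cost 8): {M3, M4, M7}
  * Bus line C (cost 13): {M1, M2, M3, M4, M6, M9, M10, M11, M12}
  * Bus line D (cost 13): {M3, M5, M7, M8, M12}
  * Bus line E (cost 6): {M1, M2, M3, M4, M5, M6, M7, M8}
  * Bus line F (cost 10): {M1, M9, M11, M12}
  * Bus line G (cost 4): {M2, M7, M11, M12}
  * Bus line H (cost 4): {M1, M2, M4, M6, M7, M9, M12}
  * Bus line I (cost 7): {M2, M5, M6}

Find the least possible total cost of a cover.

A, E together cover every stop (A ∪ E = {M1, M2, M3, M4, M5, M6, M7, M8, M9, M10, M11, M12}); total cost 7 + 6 = 13.
The greedy pick H, E, A costs 17; no covering selection beats 13.

13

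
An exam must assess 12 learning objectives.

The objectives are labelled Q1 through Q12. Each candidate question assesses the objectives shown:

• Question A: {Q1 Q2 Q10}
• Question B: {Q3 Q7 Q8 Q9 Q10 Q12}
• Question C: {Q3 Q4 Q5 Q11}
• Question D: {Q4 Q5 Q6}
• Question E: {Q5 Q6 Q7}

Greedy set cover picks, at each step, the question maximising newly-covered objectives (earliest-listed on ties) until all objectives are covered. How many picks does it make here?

4

Greedy: pick B (covers 6 new) → pick C (covers 3 new) → pick A (covers 2 new) → pick D (covers 1 new). Total picks: 4.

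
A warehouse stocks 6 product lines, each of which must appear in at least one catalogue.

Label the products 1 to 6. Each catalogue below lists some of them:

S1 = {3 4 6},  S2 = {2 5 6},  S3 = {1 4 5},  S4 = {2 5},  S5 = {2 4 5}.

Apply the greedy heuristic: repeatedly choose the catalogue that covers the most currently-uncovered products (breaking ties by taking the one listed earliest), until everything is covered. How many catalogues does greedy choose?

Greedy: pick S1 (covers 3 new) → pick S2 (covers 2 new) → pick S3 (covers 1 new). Total picks: 3.

3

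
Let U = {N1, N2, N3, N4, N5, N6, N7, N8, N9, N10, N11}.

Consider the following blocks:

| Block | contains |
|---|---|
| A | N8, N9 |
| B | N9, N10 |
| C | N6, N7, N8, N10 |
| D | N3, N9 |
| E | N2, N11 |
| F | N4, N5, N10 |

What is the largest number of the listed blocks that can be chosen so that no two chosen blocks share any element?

3

A, E, F are pairwise disjoint (A={N8,N9}; E={N2,N11}; F={N4,N5,N10}).
Every remaining block overlaps one of these, and no 4 of the listed blocks are pairwise disjoint, so 3 is the maximum.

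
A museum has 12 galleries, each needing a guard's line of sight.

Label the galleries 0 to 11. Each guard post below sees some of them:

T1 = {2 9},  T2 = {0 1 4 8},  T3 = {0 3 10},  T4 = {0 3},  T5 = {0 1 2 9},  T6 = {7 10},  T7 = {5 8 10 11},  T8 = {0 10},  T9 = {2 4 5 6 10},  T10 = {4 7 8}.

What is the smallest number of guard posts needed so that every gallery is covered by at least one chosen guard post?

5

T4 and T5 and T6 and T7 and T9 together: T4 ∪ T5 ∪ T6 ∪ T7 ∪ T9 = {0, 1, 2, 3, 4, 5, 6, 7, 8, 9, 10, 11} — every gallery is covered.
No 4 of the 10 guard posts cover everything (all 210 combinations miss at least one gallery), so 5 is optimal.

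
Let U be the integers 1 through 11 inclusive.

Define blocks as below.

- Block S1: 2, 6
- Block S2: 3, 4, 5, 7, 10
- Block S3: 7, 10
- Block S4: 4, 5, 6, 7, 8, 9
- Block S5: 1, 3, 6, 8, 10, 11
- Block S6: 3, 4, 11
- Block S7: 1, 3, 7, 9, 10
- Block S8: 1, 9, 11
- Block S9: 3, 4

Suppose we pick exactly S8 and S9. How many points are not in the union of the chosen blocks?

Union of S8, S9 = {1, 3, 4, 9, 11}.
Not covered: 2, 5, 6, 7, 8, 10 — 6 points.

6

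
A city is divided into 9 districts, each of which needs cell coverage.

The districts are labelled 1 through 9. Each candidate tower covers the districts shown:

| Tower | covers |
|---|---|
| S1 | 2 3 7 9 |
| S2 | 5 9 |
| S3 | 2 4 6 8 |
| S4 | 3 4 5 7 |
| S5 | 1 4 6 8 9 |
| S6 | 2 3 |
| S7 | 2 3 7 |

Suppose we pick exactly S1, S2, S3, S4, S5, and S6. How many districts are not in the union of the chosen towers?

Union of S1, S2, S3, S4, S5, S6 = {1, 2, 3, 4, 5, 6, 7, 8, 9} — that's every district, so 0 are uncovered.

0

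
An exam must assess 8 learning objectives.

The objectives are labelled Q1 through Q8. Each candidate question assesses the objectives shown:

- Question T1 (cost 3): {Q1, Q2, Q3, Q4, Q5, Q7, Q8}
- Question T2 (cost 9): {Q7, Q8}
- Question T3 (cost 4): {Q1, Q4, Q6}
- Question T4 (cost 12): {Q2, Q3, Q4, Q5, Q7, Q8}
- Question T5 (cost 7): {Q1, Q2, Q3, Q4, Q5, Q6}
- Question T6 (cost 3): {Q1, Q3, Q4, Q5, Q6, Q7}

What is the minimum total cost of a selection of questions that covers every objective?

T1, T6 together cover every objective (T1 ∪ T6 = {Q1, Q2, Q3, Q4, Q5, Q6, Q7, Q8}); total cost 3 + 3 = 6.
No covering selection has total cost below 6.

6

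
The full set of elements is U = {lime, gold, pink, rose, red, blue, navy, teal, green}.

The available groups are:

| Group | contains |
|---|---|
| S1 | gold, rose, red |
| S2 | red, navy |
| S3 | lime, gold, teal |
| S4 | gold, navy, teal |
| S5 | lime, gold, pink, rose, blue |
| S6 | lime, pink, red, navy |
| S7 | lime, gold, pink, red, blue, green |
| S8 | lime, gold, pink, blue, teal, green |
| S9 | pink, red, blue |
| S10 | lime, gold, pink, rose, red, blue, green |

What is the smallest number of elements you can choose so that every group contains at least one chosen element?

The 2 elements {gold, red} hit every group.
The groups S2, S8 are pairwise disjoint, so any hitting set needs a separate element for each — at least 2. Hence 2 is optimal.

2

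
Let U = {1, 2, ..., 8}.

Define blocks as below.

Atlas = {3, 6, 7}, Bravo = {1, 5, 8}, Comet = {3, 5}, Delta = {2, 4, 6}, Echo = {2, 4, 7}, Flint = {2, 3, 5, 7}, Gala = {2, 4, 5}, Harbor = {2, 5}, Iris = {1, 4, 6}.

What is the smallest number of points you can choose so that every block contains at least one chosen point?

Take H = {3, 4, 5}. Each listed block contains at least one of these, so H is a hitting set of size 3.
No choice of 2 points meets every block, so 3 is the minimum.

3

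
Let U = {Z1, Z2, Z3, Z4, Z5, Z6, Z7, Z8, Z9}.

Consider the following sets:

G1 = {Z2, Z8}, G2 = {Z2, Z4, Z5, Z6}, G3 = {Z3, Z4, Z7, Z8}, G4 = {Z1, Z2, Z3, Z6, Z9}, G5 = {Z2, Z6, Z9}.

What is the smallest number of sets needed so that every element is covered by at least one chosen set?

Take {G2, G3, G4}. Their union is {Z1, Z2, Z3, Z4, Z5, Z6, Z7, Z8, Z9}, which is all 9 elements.
Only G4 contains Z1, so G4 is forced; the remaining 4 elements need at least 2 more sets (each remaining set adds at most 3) — so at least 3 sets are needed, and 3 is optimal.

3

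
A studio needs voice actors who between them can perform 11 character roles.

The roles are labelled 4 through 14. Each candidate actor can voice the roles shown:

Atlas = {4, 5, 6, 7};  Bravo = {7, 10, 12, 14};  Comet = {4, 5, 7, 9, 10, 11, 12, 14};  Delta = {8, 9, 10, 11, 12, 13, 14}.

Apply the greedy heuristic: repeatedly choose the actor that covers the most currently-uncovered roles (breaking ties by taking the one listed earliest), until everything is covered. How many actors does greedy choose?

Greedy: pick Comet (covers 8 new) → pick Delta (covers 2 new) → pick Atlas (covers 1 new). Total picks: 3.
(The true minimum cover uses only 2 actors, so greedy is not optimal here.)

3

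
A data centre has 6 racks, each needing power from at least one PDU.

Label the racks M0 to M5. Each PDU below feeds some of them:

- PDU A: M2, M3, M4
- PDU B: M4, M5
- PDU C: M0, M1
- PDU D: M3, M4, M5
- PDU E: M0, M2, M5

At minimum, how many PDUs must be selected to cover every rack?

3

A and C and D together: A ∪ C ∪ D = {M0, M1, M2, M3, M4, M5} — every rack is covered.
Only C contains M1, so C is forced; the remaining 4 racks need at least 2 more PDUs (each remaining PDU adds at most 3) — so at least 3 PDUs are needed, and 3 is optimal.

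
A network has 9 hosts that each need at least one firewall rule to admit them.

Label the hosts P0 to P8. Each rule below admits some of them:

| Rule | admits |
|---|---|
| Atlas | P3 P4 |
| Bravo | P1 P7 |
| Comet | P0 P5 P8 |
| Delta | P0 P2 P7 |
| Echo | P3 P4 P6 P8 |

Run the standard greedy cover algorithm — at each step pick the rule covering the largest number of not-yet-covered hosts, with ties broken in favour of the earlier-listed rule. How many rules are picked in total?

Greedy: pick Echo (covers 4 new) → pick Delta (covers 3 new) → pick Bravo (covers 1 new) → pick Comet (covers 1 new). Total picks: 4.

4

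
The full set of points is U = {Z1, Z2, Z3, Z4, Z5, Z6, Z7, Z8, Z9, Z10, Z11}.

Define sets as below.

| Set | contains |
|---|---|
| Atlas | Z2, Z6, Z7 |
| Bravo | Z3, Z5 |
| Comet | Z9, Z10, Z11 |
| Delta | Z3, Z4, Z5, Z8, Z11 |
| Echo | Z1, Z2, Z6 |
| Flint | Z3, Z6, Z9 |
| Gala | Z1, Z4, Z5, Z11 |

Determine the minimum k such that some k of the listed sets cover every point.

4

Take {Atlas, Comet, Delta, Gala}. Their union is {Z1, Z2, Z3, Z4, Z5, Z6, Z7, Z8, Z9, Z10, Z11}, which is all 11 points.
No 3 of the 7 sets cover everything (all 35 combinations miss at least one point), so 4 is optimal.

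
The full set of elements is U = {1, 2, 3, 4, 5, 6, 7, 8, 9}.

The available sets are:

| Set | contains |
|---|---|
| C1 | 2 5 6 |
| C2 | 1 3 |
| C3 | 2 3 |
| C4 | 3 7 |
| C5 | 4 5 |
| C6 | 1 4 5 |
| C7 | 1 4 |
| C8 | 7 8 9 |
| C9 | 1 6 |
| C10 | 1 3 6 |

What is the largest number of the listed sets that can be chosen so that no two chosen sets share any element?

C3, C5, C8, C9 are pairwise disjoint (C3={2,3}; C5={4,5}; C8={7,8,9}; C9={1,6}).
Every remaining set overlaps one of these, and no 5 of the listed sets are pairwise disjoint, so 4 is the maximum.

4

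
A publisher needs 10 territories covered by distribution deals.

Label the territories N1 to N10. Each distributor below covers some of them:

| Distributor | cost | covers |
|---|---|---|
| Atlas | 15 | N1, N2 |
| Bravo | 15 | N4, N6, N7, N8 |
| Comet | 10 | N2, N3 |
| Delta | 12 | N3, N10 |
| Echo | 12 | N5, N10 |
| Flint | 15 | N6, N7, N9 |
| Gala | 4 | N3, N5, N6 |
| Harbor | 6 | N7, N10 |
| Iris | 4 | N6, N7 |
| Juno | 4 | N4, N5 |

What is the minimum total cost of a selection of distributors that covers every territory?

55

Atlas, Bravo, Flint, Gala, Harbor together cover every territory (Atlas ∪ Bravo ∪ Flint ∪ Gala ∪ Harbor = {N1, N2, N3, N4, N5, N6, N7, N8, N9, N10}); total cost 15 + 15 + 15 + 4 + 6 = 55.
The greedy pick Gala, Harbor, Juno, Atlas, Bravo, Flint costs 59; no covering selection beats 55.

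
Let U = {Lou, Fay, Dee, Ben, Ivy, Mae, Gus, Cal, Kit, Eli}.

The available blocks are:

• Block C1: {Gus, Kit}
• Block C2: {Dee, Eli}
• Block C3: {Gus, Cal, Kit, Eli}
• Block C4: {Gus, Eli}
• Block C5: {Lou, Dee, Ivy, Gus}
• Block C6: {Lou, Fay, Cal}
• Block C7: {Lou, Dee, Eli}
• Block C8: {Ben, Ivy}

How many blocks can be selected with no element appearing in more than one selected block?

4

C1, C2, C6, C8 are pairwise disjoint (C1={Gus,Kit}; C2={Dee,Eli}; C6={Lou,Fay,Cal}; C8={Ben,Ivy}).
Every remaining block overlaps one of these, and no 5 of the listed blocks are pairwise disjoint, so 4 is the maximum.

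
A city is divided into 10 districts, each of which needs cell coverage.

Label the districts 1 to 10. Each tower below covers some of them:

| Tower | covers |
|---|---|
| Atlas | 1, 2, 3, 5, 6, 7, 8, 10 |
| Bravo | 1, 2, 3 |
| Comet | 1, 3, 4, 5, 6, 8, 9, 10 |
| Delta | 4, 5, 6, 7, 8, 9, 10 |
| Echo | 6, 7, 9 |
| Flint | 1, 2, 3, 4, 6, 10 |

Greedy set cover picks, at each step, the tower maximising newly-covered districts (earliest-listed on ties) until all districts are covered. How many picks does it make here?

Greedy: pick Atlas (covers 8 new) → pick Comet (covers 2 new). Total picks: 2.

2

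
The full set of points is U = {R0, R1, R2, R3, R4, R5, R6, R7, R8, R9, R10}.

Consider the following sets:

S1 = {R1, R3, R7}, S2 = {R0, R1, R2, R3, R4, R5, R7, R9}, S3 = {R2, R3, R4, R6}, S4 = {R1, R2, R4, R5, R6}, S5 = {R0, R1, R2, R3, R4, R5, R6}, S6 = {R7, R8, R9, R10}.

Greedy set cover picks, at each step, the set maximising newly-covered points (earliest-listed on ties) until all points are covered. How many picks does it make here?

3

Greedy: pick S2 (covers 8 new) → pick S6 (covers 2 new) → pick S3 (covers 1 new). Total picks: 3.
(The true minimum cover uses only 2 sets, so greedy is not optimal here.)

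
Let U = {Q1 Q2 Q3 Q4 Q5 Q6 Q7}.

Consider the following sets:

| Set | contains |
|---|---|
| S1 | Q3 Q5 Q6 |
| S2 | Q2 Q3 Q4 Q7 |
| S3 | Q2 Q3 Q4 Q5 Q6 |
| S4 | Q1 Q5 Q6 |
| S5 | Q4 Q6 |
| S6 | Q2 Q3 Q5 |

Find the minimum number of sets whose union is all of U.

S2 and S4 cover everything between them: the union {Q1, Q2, Q3, Q4, Q5, Q6, Q7} is all of U.
No single set has all 7 items (the largest, S3, has 5), so 2 is optimal.

2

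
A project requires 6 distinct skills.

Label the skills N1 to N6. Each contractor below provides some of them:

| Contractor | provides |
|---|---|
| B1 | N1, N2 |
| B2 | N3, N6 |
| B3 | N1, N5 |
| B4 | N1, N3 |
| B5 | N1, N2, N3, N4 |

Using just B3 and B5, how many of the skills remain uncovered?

Union of B3, B5 = {N1, N2, N3, N4, N5}.
Not covered: N6 — 1 skill.

1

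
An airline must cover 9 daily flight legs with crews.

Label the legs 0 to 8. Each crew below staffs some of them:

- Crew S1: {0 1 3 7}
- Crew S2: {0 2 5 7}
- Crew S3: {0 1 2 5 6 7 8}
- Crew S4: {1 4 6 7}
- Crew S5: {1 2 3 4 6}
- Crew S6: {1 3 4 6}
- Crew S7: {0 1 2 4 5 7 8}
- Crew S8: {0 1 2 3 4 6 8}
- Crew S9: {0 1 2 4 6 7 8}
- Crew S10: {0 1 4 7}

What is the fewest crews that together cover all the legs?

2

S6 and S7 together: S6 ∪ S7 = {0, 1, 2, 3, 4, 5, 6, 7, 8} — every leg is covered.
No single crew has all 9 legs (the largest, S3, has 7), so 2 is optimal.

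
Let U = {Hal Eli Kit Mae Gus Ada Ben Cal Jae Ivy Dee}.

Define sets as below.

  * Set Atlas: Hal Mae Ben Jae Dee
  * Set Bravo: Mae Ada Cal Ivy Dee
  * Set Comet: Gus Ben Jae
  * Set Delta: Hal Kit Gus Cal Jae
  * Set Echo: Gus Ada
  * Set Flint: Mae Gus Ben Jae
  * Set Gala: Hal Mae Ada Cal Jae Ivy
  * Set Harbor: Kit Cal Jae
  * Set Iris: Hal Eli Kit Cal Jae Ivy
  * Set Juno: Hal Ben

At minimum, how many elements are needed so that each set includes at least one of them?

Take H = {Ada, Ben, Cal}. Each listed set contains at least one of these, so H is a hitting set of size 3.
The sets Echo, Harbor, Juno are pairwise disjoint, so any hitting set needs a separate element for each — at least 3. Hence 3 is optimal.

3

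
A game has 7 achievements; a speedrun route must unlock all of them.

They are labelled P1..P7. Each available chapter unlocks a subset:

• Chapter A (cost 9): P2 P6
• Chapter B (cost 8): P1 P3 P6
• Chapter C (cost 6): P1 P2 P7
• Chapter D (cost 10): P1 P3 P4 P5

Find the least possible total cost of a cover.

24

B, C, D together cover every achievement (B ∪ C ∪ D = {P1, P2, P3, P4, P5, P6, P7}); total cost 8 + 6 + 10 = 24.
No covering selection has total cost below 24.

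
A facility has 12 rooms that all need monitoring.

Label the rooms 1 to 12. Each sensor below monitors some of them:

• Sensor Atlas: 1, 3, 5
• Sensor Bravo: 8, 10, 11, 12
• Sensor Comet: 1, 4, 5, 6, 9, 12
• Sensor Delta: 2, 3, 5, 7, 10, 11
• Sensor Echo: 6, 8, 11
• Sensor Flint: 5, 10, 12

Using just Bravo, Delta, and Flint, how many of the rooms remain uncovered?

4

Union of Bravo, Delta, Flint = {2, 3, 5, 7, 8, 10, 11, 12}.
Not covered: 1, 4, 6, 9 — 4 rooms.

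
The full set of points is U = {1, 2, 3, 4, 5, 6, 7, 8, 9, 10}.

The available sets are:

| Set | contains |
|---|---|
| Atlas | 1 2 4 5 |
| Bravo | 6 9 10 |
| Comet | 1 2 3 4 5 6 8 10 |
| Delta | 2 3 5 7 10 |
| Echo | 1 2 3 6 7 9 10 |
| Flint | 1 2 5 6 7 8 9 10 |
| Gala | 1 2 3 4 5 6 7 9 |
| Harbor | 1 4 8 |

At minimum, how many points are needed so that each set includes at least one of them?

2

The 2 points {4, 10} hit every set.
The sets Atlas, Bravo are pairwise disjoint, so any hitting set needs a separate point for each — at least 2. Hence 2 is optimal.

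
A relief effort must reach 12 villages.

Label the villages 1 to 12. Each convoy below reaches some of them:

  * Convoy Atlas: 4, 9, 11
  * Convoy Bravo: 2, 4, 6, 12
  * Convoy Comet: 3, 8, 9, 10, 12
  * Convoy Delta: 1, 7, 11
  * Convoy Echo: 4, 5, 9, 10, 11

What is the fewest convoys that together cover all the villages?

4

Take {Bravo, Comet, Delta, Echo}. Their union is {1, 2, 3, 4, 5, 6, 7, 8, 9, 10, 11, 12}, which is all 12 villages.
Only Comet contains 3, so Comet is forced; the remaining 7 villages need at least 3 more convoys (each remaining convoy adds at most 3) — so at least 4 convoys are needed, and 4 is optimal.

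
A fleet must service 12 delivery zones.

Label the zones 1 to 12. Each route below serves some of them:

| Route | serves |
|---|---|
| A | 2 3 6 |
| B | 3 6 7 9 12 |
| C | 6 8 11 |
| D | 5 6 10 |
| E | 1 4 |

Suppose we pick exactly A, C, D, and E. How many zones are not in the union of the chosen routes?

3

Union of A, C, D, E = {1, 2, 3, 4, 5, 6, 8, 10, 11}.
Not covered: 7, 9, 12 — 3 zones.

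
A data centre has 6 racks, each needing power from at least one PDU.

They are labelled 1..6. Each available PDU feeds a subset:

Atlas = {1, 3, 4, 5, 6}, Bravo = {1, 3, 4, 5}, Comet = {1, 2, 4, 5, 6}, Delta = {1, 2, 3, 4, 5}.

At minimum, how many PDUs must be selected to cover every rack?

Take {Comet, Delta}. Their union is {1, 2, 3, 4, 5, 6}, which is all 6 racks.
No single PDU has all 6 racks (the largest, Atlas, has 5), so 2 is optimal.

2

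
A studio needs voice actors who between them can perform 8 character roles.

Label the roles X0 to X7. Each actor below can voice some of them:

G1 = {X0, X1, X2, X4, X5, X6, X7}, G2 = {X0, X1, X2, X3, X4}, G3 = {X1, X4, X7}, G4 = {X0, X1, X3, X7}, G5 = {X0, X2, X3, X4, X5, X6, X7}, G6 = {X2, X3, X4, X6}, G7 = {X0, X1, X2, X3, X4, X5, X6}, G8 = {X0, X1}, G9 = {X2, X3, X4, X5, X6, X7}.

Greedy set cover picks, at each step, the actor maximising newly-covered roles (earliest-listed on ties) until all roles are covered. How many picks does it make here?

Greedy: pick G1 (covers 7 new) → pick G2 (covers 1 new). Total picks: 2.

2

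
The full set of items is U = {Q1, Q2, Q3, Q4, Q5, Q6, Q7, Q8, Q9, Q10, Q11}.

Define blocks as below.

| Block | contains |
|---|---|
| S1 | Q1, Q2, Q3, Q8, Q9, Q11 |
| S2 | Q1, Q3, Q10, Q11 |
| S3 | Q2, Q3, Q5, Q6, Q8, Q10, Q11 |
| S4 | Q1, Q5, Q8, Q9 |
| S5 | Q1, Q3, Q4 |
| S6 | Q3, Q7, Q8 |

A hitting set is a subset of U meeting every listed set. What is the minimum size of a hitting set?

2

H = {Q3, Q9} meets every block (each contains at least one member of H), and |H| = 2.
No single item lies in every block, so at least 2 are needed and 2 is optimal.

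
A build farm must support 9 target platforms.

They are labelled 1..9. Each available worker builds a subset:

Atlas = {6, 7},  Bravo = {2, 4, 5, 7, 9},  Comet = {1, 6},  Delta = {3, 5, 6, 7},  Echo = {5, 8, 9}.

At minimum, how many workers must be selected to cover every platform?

4

Bravo and Comet and Delta and Echo together: Bravo ∪ Comet ∪ Delta ∪ Echo = {1, 2, 3, 4, 5, 6, 7, 8, 9} — every platform is covered.
No 3 of the 5 workers cover everything (all 10 combinations miss at least one platform), so 4 is optimal.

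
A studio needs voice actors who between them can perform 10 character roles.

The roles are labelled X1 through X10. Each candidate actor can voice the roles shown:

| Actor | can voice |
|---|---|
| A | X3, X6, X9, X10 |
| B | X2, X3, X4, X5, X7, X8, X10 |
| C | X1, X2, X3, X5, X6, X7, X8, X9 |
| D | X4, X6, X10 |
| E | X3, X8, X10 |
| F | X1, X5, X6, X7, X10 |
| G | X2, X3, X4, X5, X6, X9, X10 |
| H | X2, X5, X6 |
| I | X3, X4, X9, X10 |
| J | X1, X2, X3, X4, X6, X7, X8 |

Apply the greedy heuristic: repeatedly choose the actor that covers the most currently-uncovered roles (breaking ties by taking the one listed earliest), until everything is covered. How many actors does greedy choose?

Greedy: pick C (covers 8 new) → pick B (covers 2 new). Total picks: 2.

2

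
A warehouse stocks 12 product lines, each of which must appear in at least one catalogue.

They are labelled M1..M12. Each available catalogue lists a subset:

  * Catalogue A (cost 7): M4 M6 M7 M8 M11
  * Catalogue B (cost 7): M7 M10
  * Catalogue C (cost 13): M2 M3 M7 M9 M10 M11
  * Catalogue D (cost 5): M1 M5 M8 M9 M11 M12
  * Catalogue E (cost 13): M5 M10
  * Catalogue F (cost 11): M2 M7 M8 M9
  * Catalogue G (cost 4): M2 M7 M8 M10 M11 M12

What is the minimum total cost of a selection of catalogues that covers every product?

A, C, D together cover every product (A ∪ C ∪ D = {M1, M2, M3, M4, M5, M6, M7, M8, M9, M10, M11, M12}); total cost 7 + 13 + 5 = 25.
The greedy pick G, D, A, C costs 29; no covering selection beats 25.

25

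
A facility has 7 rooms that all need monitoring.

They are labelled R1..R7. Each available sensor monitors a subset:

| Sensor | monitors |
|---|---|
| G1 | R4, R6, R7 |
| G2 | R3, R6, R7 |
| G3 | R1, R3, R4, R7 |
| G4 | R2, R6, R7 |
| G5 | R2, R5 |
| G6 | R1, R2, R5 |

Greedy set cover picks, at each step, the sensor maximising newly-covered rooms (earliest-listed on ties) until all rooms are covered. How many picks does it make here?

3

Greedy: pick G3 (covers 4 new) → pick G4 (covers 2 new) → pick G5 (covers 1 new). Total picks: 3.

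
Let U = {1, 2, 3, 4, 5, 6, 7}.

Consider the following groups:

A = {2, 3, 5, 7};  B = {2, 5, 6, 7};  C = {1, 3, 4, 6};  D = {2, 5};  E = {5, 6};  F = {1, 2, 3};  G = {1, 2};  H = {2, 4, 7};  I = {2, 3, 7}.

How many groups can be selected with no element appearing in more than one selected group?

E, G are pairwise disjoint (E={5,6}; G={1,2}).
Every remaining group overlaps one of these, and no 3 of the listed groups are pairwise disjoint, so 2 is the maximum.

2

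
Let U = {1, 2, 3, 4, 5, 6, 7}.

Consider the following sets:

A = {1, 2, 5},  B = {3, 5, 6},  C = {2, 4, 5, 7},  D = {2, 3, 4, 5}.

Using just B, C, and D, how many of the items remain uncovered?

1

Union of B, C, D = {2, 3, 4, 5, 6, 7}.
Not covered: 1 — 1 item.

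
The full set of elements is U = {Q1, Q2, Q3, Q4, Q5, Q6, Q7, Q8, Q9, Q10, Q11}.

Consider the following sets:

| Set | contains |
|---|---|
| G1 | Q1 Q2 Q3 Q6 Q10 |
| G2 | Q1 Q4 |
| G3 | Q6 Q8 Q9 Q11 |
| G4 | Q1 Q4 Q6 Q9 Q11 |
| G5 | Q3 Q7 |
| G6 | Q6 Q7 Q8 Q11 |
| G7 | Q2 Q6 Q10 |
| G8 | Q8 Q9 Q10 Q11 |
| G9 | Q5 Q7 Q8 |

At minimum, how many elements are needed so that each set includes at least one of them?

4

Take H = {Q1, Q2, Q7, Q8}. Each listed set contains at least one of these, so H is a hitting set of size 4.
No choice of 3 elements meets every set, so 4 is the minimum.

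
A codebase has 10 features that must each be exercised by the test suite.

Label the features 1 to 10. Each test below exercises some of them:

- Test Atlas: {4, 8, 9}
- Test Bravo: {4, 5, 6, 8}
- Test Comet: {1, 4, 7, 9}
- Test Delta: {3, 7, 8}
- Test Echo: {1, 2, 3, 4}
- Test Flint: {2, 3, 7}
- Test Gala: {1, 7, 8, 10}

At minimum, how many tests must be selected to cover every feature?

4

Take {Bravo, Comet, Echo, Gala}. Their union is {1, 2, 3, 4, 5, 6, 7, 8, 9, 10}, which is all 10 features.
No 3 of the 7 tests cover everything (all 35 combinations miss at least one feature), so 4 is optimal.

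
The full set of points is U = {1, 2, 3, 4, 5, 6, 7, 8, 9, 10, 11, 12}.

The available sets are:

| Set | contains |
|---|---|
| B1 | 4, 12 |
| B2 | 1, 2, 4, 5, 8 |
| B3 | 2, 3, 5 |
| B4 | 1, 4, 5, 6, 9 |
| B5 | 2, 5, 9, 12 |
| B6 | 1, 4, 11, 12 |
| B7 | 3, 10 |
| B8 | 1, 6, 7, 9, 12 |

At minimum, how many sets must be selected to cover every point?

B2 and B6 and B7 and B8 together: B2 ∪ B6 ∪ B7 ∪ B8 = {1, 2, 3, 4, 5, 6, 7, 8, 9, 10, 11, 12} — every point is covered.
Only B6 contains 11, so B6 is forced; the remaining 8 points need at least 3 more sets (each remaining set adds at most 3) — so at least 4 sets are needed, and 4 is optimal.

4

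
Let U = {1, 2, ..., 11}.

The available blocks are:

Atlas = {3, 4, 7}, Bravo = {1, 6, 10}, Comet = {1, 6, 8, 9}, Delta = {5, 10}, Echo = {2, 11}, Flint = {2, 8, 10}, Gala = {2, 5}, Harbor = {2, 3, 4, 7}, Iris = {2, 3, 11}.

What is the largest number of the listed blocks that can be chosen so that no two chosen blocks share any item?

Atlas, Comet, Delta, Echo are pairwise disjoint (Atlas={3,4,7}; Comet={1,6,8,9}; Delta={5,10}; Echo={2,11}).
Every remaining block overlaps one of these, and no 5 of the listed blocks are pairwise disjoint, so 4 is the maximum.

4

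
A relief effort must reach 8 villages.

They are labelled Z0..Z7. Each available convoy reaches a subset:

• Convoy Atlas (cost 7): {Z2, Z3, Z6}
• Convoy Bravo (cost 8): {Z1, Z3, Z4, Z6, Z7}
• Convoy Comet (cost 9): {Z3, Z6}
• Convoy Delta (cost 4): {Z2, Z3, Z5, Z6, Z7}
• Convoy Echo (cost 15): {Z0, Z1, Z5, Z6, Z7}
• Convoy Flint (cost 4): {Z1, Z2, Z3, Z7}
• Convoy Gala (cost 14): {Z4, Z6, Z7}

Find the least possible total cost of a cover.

27

Bravo, Delta, Echo together cover every village (Bravo ∪ Delta ∪ Echo = {Z0, Z1, Z2, Z3, Z4, Z5, Z6, Z7}); total cost 8 + 4 + 15 = 27.
No covering selection has total cost below 27.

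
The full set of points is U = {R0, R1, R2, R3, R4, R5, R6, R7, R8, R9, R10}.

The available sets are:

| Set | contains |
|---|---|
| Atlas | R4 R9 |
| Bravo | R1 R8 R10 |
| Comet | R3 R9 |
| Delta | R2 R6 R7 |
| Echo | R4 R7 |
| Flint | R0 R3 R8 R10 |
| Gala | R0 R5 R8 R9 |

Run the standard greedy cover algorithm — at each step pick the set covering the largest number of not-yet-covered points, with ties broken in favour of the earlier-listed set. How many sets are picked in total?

5

Greedy: pick Flint (covers 4 new) → pick Delta (covers 3 new) → pick Atlas (covers 2 new) → pick Bravo (covers 1 new) → pick Gala (covers 1 new). Total picks: 5.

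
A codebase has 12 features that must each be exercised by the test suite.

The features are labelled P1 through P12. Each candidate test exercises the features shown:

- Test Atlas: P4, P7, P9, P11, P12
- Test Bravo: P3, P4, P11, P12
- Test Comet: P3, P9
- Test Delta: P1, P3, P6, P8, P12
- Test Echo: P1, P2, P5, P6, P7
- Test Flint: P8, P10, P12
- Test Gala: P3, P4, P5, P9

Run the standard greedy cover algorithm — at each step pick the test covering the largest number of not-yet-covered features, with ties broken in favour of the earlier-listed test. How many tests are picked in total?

Greedy: pick Atlas (covers 5 new) → pick Delta (covers 4 new) → pick Echo (covers 2 new) → pick Flint (covers 1 new). Total picks: 4.

4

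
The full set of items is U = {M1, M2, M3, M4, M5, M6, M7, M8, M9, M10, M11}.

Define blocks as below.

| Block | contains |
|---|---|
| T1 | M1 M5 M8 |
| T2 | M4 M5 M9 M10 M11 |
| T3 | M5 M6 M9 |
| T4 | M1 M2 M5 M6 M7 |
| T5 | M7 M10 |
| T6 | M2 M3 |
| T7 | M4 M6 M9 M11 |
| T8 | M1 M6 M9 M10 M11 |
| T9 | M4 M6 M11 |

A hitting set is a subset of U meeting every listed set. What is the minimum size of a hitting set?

4

Take H = {M2, M6, M8, M10}. Each listed block contains at least one of these, so H is a hitting set of size 4.
The blocks T1, T5, T6, T9 are pairwise disjoint, so any hitting set needs a separate item for each — at least 4. Hence 4 is optimal.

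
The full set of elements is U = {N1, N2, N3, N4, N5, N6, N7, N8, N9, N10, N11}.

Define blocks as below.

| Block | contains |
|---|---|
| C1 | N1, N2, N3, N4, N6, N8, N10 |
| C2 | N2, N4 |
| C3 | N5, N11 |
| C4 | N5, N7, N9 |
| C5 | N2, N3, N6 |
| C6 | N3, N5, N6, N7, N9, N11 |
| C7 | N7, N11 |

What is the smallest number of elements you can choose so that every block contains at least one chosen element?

The 3 elements {N2, N9, N11} hit every block.
No choice of 2 elements meets every block, so 3 is the minimum.

3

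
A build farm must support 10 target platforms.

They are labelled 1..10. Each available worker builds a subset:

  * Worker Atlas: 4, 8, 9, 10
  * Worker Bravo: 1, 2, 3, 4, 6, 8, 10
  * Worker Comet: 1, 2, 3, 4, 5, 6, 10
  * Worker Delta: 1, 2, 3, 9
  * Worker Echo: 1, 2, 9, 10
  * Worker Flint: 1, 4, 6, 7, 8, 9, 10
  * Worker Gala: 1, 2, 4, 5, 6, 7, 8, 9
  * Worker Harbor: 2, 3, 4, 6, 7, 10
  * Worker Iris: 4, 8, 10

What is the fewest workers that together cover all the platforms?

Take {Comet, Flint}. Their union is {1, 2, 3, 4, 5, 6, 7, 8, 9, 10}, which is all 10 platforms.
No single worker has all 10 platforms (the largest, Gala, has 8), so 2 is optimal.

2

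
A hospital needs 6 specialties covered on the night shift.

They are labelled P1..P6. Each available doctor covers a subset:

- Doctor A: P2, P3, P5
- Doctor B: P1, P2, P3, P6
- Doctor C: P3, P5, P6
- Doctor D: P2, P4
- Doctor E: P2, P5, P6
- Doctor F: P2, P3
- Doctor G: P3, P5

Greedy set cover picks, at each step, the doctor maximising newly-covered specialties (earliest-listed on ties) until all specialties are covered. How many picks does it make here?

Greedy: pick B (covers 4 new) → pick A (covers 1 new) → pick D (covers 1 new). Total picks: 3.

3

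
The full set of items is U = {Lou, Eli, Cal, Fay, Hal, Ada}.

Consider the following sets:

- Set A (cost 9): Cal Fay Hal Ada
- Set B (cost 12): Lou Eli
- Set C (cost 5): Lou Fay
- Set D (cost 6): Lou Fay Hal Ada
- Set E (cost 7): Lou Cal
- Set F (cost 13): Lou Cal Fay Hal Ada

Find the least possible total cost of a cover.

A, B together cover every item (A ∪ B = {Lou, Eli, Cal, Fay, Hal, Ada}); total cost 9 + 12 = 21.
The greedy pick D, E, B costs 25; no covering selection beats 21.

21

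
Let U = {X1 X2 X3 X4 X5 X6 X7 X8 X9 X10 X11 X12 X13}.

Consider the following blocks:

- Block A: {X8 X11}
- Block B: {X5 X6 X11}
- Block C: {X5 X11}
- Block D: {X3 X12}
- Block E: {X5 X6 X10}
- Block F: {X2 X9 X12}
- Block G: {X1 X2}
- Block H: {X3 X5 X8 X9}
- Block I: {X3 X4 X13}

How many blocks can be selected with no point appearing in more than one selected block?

A, D, E, G are pairwise disjoint (A={X8,X11}; D={X3,X12}; E={X5,X6,X10}; G={X1,X2}).
Every remaining block overlaps one of these, and no 5 of the listed blocks are pairwise disjoint, so 4 is the maximum.

4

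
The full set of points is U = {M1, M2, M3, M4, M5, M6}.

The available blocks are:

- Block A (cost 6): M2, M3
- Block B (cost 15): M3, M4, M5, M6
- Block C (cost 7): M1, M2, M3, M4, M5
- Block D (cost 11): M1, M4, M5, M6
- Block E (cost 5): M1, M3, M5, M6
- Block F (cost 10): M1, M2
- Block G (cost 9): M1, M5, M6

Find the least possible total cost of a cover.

C, E together cover every point (C ∪ E = {M1, M2, M3, M4, M5, M6}); total cost 7 + 5 = 12.
No covering selection has total cost below 12.

12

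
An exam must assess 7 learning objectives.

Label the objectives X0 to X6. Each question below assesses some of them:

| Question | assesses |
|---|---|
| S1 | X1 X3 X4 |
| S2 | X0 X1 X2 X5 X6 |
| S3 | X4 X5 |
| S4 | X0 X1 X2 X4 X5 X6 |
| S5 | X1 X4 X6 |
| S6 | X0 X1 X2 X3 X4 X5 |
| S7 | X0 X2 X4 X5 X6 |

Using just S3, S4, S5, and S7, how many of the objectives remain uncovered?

Union of S3, S4, S5, S7 = {X0, X1, X2, X4, X5, X6}.
Not covered: X3 — 1 objective.

1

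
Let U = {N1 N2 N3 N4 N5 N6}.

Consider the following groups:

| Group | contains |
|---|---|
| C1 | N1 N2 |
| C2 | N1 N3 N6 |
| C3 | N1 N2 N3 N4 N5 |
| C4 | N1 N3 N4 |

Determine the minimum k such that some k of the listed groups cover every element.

C2 and C3 together: C2 ∪ C3 = {N1, N2, N3, N4, N5, N6} — every element is covered.
No single group has all 6 elements (the largest, C3, has 5), so 2 is optimal.

2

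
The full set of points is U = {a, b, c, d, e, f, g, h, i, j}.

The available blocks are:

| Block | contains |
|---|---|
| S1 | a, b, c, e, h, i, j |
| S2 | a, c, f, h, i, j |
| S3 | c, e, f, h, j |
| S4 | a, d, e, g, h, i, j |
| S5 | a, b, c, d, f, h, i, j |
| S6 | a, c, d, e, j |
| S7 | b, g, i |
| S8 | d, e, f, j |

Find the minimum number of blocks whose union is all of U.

S4 and S5 cover everything between them: the union {a, b, c, d, e, f, g, h, i, j} is all of U.
No single block has all 10 points (the largest, S5, has 8), so 2 is optimal.

2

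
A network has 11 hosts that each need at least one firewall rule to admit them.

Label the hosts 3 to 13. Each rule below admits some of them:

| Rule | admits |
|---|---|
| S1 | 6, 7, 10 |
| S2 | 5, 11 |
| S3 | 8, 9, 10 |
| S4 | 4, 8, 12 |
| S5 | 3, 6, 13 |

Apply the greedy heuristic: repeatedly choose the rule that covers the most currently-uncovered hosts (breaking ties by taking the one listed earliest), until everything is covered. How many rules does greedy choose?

Greedy: pick S1 (covers 3 new) → pick S4 (covers 3 new) → pick S2 (covers 2 new) → pick S5 (covers 2 new) → pick S3 (covers 1 new). Total picks: 5.

5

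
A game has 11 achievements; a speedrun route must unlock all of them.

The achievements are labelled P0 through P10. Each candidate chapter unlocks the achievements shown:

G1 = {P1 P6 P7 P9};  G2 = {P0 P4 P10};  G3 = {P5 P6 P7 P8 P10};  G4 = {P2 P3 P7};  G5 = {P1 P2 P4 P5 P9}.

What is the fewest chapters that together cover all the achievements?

4

Take {G2, G3, G4, G5}. Their union is {P0, P1, P2, P3, P4, P5, P6, P7, P8, P9, P10}, which is all 11 achievements.
No 3 of the 5 chapters cover everything (all 10 combinations miss at least one achievement), so 4 is optimal.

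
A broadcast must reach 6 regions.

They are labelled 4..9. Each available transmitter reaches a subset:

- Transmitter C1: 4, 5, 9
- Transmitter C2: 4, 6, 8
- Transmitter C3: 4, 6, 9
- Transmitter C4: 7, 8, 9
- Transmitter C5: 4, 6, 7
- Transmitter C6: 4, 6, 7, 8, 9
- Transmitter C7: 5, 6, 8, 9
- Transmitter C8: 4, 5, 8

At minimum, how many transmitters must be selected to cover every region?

2

Take {C5, C7}. Their union is {4, 5, 6, 7, 8, 9}, which is all 6 regions.
No single transmitter has all 6 regions (the largest, C6, has 5), so 2 is optimal.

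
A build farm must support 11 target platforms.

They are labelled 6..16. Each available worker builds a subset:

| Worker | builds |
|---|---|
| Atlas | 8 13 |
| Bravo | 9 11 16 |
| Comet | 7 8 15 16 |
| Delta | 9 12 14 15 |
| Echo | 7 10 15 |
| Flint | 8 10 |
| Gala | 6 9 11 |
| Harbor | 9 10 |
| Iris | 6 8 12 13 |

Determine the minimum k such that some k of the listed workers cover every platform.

Bravo and Delta and Echo and Iris together: Bravo ∪ Delta ∪ Echo ∪ Iris = {6, 7, 8, 9, 10, 11, 12, 13, 14, 15, 16} — every platform is covered.
Only Delta contains 14, so Delta is forced; the remaining 7 platforms need at least 3 more workers (each remaining worker adds at most 3) — so at least 4 workers are needed, and 4 is optimal.

4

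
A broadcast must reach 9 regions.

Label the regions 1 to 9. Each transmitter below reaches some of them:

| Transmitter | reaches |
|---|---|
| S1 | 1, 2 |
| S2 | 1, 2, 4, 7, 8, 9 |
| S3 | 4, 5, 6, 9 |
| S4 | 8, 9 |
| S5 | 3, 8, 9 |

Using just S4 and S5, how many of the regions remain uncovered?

6

Union of S4, S5 = {3, 8, 9}.
Not covered: 1, 2, 4, 5, 6, 7 — 6 regions.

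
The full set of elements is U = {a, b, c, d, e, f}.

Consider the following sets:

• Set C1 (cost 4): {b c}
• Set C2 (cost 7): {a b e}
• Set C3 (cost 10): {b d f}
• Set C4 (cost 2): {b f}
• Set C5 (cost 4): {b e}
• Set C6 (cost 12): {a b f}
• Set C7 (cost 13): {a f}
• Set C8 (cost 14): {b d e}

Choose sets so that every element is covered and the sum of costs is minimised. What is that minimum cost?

21

C1, C2, C3 together cover every element (C1 ∪ C2 ∪ C3 = {a, b, c, d, e, f}); total cost 4 + 7 + 10 = 21.
The greedy pick C4, C2, C1, C3 costs 23; no covering selection beats 21.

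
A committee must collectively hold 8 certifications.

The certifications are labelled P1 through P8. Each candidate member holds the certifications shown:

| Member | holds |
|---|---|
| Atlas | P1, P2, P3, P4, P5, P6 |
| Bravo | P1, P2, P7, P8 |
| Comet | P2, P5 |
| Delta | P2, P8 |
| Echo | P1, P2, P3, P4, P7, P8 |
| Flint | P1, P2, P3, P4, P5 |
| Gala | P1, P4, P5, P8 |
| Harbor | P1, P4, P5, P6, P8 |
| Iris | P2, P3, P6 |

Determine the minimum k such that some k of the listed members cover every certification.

Take {Atlas, Echo}. Their union is {P1, P2, P3, P4, P5, P6, P7, P8}, which is all 8 certifications.
No single member has all 8 certifications (the largest, Atlas, has 6), so 2 is optimal.

2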